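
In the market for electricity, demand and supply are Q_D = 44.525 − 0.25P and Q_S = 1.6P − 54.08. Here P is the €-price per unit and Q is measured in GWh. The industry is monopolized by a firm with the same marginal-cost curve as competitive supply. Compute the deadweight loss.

€484.16

In inverse form: demand P = 178.1 − 4Q, supply P = 33.8 + 0.625Q.
Competitive equilibrium: 178.1 − 4Q = 33.8 + 0.625Q → Q* = 31.2, P* = 53.3.
Marginal revenue: MR = 178.1 − 8Q. Set MR = MC: 178.1 − 8Q = 33.8 + 0.625Q → Q_m = 16.73043.
Price P_m = 178.1 − 4·16.73043 = 111.17828; MC(Q_m) = 33.8 + 0.625·16.73043 = 44.25652.
Competitive Q* = 31.2, so ΔQ = 14.46957; wedge = 111.17828 − 44.25652 = 66.92176.
The triangle = ½ × 14.46957 × 66.92176 = €484.16.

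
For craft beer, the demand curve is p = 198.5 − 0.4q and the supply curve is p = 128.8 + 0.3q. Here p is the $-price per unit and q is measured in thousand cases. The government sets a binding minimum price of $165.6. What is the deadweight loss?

$105.01 thousand

Competitive equilibrium: 198.5 − 0.4q = 128.8 + 0.3q → q* = 99.5714, p* = 158.6714.
At the floor p = 165.6, quantity demanded = (198.5 − 165.6)/0.4 = 82.25.
Sellers' marginal cost at q' = 82.25: 128.8 + 0.3·82.25 = 153.475.
Δq = 99.5714 − 82.25 = 17.3214; wedge = 165.6 − 153.475 = 12.125.
The triangle = ½ × 17.3214 × 12.125 = $105.01 thousand.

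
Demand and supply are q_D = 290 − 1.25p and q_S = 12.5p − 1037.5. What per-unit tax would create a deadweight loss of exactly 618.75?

In inverse form: demand p = 232 − 0.8q, supply p = 83 + 0.08q.
Competitive equilibrium: 232 − 0.8q = 83 + 0.08q → q* = 169.3182, p* = 96.5455.
A tax t gives Δq = t/0.88 and wedge t, so DWL = t²/1.76.
t²/1.76 = 618.75 → t² = 1089 → t = 33.

33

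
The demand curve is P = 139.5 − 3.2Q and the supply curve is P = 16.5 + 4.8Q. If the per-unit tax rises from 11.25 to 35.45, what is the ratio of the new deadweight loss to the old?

9.930

Competitive equilibrium: 139.5 − 3.2Q = 16.5 + 4.8Q → Q* = 15.375, P* = 90.3.
For a per-unit tax t: ΔQ = t/8, so DWL = ½·t·(t/8) = t²/16.
At t = 11.25: DWL = 7.910. At t = 35.45: DWL = 78.544.
Ratio = (35.45/11.25)² = 9.930.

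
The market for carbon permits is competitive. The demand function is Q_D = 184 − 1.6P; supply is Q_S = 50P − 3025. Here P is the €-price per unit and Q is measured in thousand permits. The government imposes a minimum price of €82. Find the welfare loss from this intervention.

In inverse form: demand P = 115 − 0.625Q, supply P = 60.5 + 0.02Q.
Competitive equilibrium: 115 − 0.625Q = 60.5 + 0.02Q → Q* = 84.4961, P* = 62.1899.
At the floor P = 82, quantity demanded = (115 − 82)/0.625 = 52.8.
Sellers' marginal cost at Q' = 52.8: 60.5 + 0.02·52.8 = 61.556.
ΔQ = 84.4961 − 52.8 = 31.6961; wedge = 82 − 61.556 = 20.444.
Welfare loss = ½ × 31.6961 × 20.444 = €324 thousand.

€324 thousand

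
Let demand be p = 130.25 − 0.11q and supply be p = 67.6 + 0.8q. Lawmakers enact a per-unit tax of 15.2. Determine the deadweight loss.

Competitive equilibrium: 130.25 − 0.11q = 67.6 + 0.8q → q* = 68.8462, p* = 122.6769.
With the tax, the buyer price exceeds the seller price by 15.2: (130.25 − 0.11q) − (67.6 + 0.8q) = 15.2 → q' = 52.1429.
Δq = 68.8462 − 52.1429 = 16.7033; the wedge equals the tax, 15.2.
Welfare loss = ½ × 16.7033 × 15.2 = 126.95.

126.95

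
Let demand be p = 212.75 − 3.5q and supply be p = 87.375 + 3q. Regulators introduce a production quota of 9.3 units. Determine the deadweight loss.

Competitive equilibrium: 212.75 − 3.5q = 87.375 + 3q → q* = 19.2885, p* = 145.2404.
At q = 9.3: demand price = 212.75 − 3.5·9.3 = 180.2; supply price = 87.375 + 3·9.3 = 115.275.
Δq = 19.2885 − 9.3 = 9.9885; wedge = 180.2 − 115.275 = 64.925.
DWL = ½ × 9.9885 × 64.925 = 324.25.

324.25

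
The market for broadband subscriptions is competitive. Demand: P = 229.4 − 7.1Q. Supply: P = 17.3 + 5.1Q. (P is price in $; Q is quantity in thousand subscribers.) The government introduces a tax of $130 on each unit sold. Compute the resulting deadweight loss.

Competitive equilibrium: 229.4 − 7.1Q = 17.3 + 5.1Q → Q* = 17.3852, P* = 105.9648.
With the tax, the buyer price exceeds the seller price by 130: (229.4 − 7.1Q) − (17.3 + 5.1Q) = 130 → Q' = 6.7295.
ΔQ = 17.3852 − 6.7295 = 10.6557; the wedge equals the tax, 130.
The triangle = ½ × 10.6557 × 130 = $692.62 thousand.

$692.62 thousand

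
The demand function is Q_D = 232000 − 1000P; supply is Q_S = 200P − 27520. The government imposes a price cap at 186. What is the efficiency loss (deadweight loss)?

109928.53

In inverse form: demand P = 232 − 0.001Q, supply P = 137.6 + 0.005Q.
Competitive equilibrium: 232 − 0.001Q = 137.6 + 0.005Q → Q* = 15733.3333, P* = 216.2667.
At the ceiling P = 186, quantity supplied = (186 − 137.6)/0.005 = 9680.
Willingness to pay at Q' = 9680: 232 − 0.001·9680 = 222.32.
ΔQ = 15733.3333 − 9680 = 6053.3333; wedge = 222.32 − 186 = 36.32.
The triangle = ½ × 6053.3333 × 36.32 = 109928.53.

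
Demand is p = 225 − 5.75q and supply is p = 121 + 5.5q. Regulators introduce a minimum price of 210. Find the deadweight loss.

247.69

Competitive equilibrium: 225 − 5.75q = 121 + 5.5q → q* = 9.24444, p* = 171.84444.
At the floor p = 210, quantity demanded = (225 − 210)/5.75 = 2.6087.
Sellers' marginal cost at q' = 2.6087: 121 + 5.5·2.6087 = 135.34785.
Δq = 9.24444 − 2.6087 = 6.63574; wedge = 210 − 135.34785 = 74.65215.
Deadweight loss = ½ × 6.63574 × 74.65215 = 247.69.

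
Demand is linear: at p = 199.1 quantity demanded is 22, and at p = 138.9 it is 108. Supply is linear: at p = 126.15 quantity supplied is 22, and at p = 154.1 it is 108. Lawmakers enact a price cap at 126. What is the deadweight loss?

2629.73

Demand slope = (138.9 − 199.1)/(108 − 22) = −0.7, so p = 214.5 − 0.7q.
Supply slope = (154.1 − 126.15)/(108 − 22) = 0.325, so p = 119 + 0.325q.
Competitive equilibrium: 214.5 − 0.7q = 119 + 0.325q → q* = 93.1707, p* = 149.2805.
At the ceiling p = 126, quantity supplied = (126 − 119)/0.325 = 21.5385.
Willingness to pay at q' = 21.5385: 214.5 − 0.7·21.5385 = 199.4231.
Δq = 93.1707 − 21.5385 = 71.6322; wedge = 199.4231 − 126 = 73.4231.
DWL = ½ × 71.6322 × 73.4231 = 2629.73.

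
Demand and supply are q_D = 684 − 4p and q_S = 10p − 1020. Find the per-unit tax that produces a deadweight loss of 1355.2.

30.8

In inverse form: demand p = 171 − 0.25q, supply p = 102 + 0.1q.
Competitive equilibrium: 171 − 0.25q = 102 + 0.1q → q* = 197.1429, p* = 121.7143.
A tax t gives Δq = t/0.35 and wedge t, so DWL = t²/0.7.
t²/0.7 = 1355.2 → t² = 948.64 → t = 30.8.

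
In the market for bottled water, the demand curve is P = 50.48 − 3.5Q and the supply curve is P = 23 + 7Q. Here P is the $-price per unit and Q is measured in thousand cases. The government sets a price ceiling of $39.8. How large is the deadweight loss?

Competitive equilibrium: 50.48 − 3.5Q = 23 + 7Q → Q* = 2.6171, P* = 41.32.
At the ceiling P = 39.8, quantity supplied = (39.8 − 23)/7 = 2.4.
Willingness to pay at Q' = 2.4: 50.48 − 3.5·2.4 = 42.08.
ΔQ = 2.6171 − 2.4 = 0.2171; wedge = 42.08 − 39.8 = 2.28.
Welfare loss = ½ × 0.2171 × 2.28 = $0.25 thousand.

$0.25 thousand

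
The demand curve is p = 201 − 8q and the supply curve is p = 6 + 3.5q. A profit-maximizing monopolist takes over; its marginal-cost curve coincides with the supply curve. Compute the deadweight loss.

Competitive equilibrium: 201 − 8q = 6 + 3.5q → q* = 16.9565, p* = 65.3478.
Marginal revenue: MR = 201 − 16q. Set MR = MC: 201 − 16q = 6 + 3.5q → q_m = 10.
Price p_m = 201 − 8·10 = 121; MC(q_m) = 6 + 3.5·10 = 41.
Competitive q* = 16.9565, so Δq = 6.9565; wedge = 121 − 41 = 80.
The triangle = ½ × 6.9565 × 80 = 278.26.

278.26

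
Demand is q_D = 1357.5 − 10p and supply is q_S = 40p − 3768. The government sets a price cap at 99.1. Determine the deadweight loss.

1162.81

In inverse form: demand p = 135.75 − 0.1q, supply p = 94.2 + 0.025q.
Competitive equilibrium: 135.75 − 0.1q = 94.2 + 0.025q → q* = 332.4, p* = 102.51.
At the ceiling p = 99.1, quantity supplied = (99.1 − 94.2)/0.025 = 196.
Willingness to pay at q' = 196: 135.75 − 0.1·196 = 116.15.
Δq = 332.4 − 196 = 136.4; wedge = 116.15 − 99.1 = 17.05.
Deadweight loss = ½ × 136.4 × 17.05 = 1162.81.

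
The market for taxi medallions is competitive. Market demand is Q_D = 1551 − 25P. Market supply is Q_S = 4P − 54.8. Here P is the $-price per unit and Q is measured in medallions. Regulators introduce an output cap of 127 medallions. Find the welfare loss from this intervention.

In inverse form: demand P = 62.04 − 0.04Q, supply P = 13.7 + 0.25Q.
Competitive equilibrium: 62.04 − 0.04Q = 13.7 + 0.25Q → Q* = 166.6897, P* = 55.3724.
At Q = 127: demand price = 62.04 − 0.04·127 = 56.96; supply price = 13.7 + 0.25·127 = 45.45.
ΔQ = 166.6897 − 127 = 39.6897; wedge = 56.96 − 45.45 = 11.51.
Deadweight loss = ½ × 39.6897 × 11.51 = $228.41.

$228.41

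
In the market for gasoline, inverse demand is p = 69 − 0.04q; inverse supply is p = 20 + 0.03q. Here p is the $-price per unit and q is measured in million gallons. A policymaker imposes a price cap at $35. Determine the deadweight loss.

Competitive equilibrium: 69 − 0.04q = 20 + 0.03q → q* = 700, p* = 41.
At the ceiling p = 35, quantity supplied = (35 − 20)/0.03 = 500.
Willingness to pay at q' = 500: 69 − 0.04·500 = 49.
Δq = 700 − 500 = 200; wedge = 49 − 35 = 14.
DWL = ½ × 200 × 14 = $1400 million.

$1400 million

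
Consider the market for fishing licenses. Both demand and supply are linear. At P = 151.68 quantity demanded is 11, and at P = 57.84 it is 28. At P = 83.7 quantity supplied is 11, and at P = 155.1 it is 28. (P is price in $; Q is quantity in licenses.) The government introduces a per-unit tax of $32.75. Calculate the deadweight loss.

$55.17

Demand slope = (57.84 − 151.68)/(28 − 11) = −5.52, so P = 212.4 − 5.52Q.
Supply slope = (155.1 − 83.7)/(28 − 11) = 4.2, so P = 37.5 + 4.2Q.
Competitive equilibrium: 212.4 − 5.52Q = 37.5 + 4.2Q → Q* = 17.9938, P* = 113.0741.
With the tax, the buyer price exceeds the seller price by 32.75: (212.4 − 5.52Q) − (37.5 + 4.2Q) = 32.75 → Q' = 14.6245.
ΔQ = 17.9938 − 14.6245 = 3.3693; the wedge equals the tax, 32.75.
Deadweight loss = ½ × 3.3693 × 32.75 = $55.17.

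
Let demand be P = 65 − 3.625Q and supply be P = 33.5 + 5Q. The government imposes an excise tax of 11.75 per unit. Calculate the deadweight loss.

8

Competitive equilibrium: 65 − 3.625Q = 33.5 + 5Q → Q* = 3.6522, P* = 51.7609.
With the tax, the buyer price exceeds the seller price by 11.75: (65 − 3.625Q) − (33.5 + 5Q) = 11.75 → Q' = 2.2899.
ΔQ = 3.6522 − 2.2899 = 1.3623; the wedge equals the tax, 11.75.
Welfare loss = ½ × 1.3623 × 11.75 = 8.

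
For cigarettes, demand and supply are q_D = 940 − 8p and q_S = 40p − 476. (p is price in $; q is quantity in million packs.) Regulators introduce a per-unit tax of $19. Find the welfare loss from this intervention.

In inverse form: demand p = 117.5 − 0.125q, supply p = 11.9 + 0.025q.
Competitive equilibrium: 117.5 − 0.125q = 11.9 + 0.025q → q* = 704, p* = 29.5.
With the tax, the buyer price exceeds the seller price by 19: (117.5 − 0.125q) − (11.9 + 0.025q) = 19 → q' = 577.3333.
Δq = 704 − 577.3333 = 126.6667; the wedge equals the tax, 19.
DWL = ½ × 126.6667 × 19 = $1203.33 million.

$1203.33 million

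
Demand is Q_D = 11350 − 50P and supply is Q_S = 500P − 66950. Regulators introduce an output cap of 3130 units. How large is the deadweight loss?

13354.04

In inverse form: demand P = 227 − 0.02Q, supply P = 133.9 + 0.002Q.
Competitive equilibrium: 227 − 0.02Q = 133.9 + 0.002Q → Q* = 4231.8182, P* = 142.3636.
At Q = 3130: demand price = 227 − 0.02·3130 = 164.4; supply price = 133.9 + 0.002·3130 = 140.16.
ΔQ = 4231.8182 − 3130 = 1101.8182; wedge = 164.4 − 140.16 = 24.24.
Welfare loss = ½ × 1101.8182 × 24.24 = 13354.04.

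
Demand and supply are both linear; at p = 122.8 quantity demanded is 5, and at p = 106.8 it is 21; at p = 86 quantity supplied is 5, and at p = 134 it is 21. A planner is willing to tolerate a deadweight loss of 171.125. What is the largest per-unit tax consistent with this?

37

Demand slope = (106.8 − 122.8)/(21 − 5) = −1, so p = 127.8 − q.
Supply slope = (134 − 86)/(21 − 5) = 3, so p = 71 + 3q.
Competitive equilibrium: 127.8 − q = 71 + 3q → q* = 14.2, p* = 113.6.
A tax t gives Δq = t/4 and wedge t, so DWL = t²/8.
t²/8 = 171.125 → t² = 1369 → t = 37.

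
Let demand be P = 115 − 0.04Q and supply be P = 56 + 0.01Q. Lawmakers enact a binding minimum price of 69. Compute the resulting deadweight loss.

22.50

Competitive equilibrium: 115 − 0.04Q = 56 + 0.01Q → Q* = 1180, P* = 67.8.
At the floor P = 69, quantity demanded = (115 − 69)/0.04 = 1150.
Sellers' marginal cost at Q' = 1150: 56 + 0.01·1150 = 67.5.
ΔQ = 1180 − 1150 = 30; wedge = 69 − 67.5 = 1.5.
Deadweight loss = ½ × 30 × 1.5 = 22.50.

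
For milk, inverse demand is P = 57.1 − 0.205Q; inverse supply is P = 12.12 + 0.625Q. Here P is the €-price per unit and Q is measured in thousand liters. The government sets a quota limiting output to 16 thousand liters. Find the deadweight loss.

€605.36 thousand

Competitive equilibrium: 57.1 − 0.205Q = 12.12 + 0.625Q → Q* = 54.1928, P* = 45.9905.
At Q = 16: demand price = 57.1 − 0.205·16 = 53.82; supply price = 12.12 + 0.625·16 = 22.12.
ΔQ = 54.1928 − 16 = 38.1928; wedge = 53.82 − 22.12 = 31.7.
Deadweight loss = ½ × 38.1928 × 31.7 = €605.36 thousand.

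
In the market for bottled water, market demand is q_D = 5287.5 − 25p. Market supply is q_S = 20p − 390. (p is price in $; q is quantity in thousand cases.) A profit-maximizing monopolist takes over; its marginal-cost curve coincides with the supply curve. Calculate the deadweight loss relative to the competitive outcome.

In inverse form: demand p = 211.5 − 0.04q, supply p = 19.5 + 0.05q.
Competitive equilibrium: 211.5 − 0.04q = 19.5 + 0.05q → q* = 2133.33333, p* = 126.16667.
Marginal revenue: MR = 211.5 − 0.08q. Set MR = MC: 211.5 − 0.08q = 19.5 + 0.05q → q_m = 1476.92308.
Price p_m = 211.5 − 0.04·1476.92308 = 152.42308; MC(q_m) = 19.5 + 0.05·1476.92308 = 93.34615.
Competitive q* = 2133.33333, so Δq = 656.41025; wedge = 152.42308 − 93.34615 = 59.07693.
The triangle = ½ × 656.41025 × 59.07693 = $19389.35 thousand.

$19389.35 thousand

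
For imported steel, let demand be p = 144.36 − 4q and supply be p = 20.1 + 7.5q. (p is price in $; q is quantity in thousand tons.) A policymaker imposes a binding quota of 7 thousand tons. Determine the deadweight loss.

$83.26 thousand

Competitive equilibrium: 144.36 − 4q = 20.1 + 7.5q → q* = 10.8052, p* = 101.1391.
At q = 7: demand price = 144.36 − 4·7 = 116.36; supply price = 20.1 + 7.5·7 = 72.6.
Δq = 10.8052 − 7 = 3.8052; wedge = 116.36 − 72.6 = 43.76.
DWL = ½ × 3.8052 × 43.76 = $83.26 thousand.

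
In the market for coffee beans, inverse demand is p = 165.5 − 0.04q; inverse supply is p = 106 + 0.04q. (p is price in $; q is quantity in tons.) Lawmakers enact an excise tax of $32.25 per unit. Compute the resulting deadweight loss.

$6500.39

Competitive equilibrium: 165.5 − 0.04q = 106 + 0.04q → q* = 743.75, p* = 135.75.
With the tax, the buyer price exceeds the seller price by 32.25: (165.5 − 0.04q) − (106 + 0.04q) = 32.25 → q' = 340.625.
Δq = 743.75 − 340.625 = 403.125; the wedge equals the tax, 32.25.
The triangle = ½ × 403.125 × 32.25 = $6500.39.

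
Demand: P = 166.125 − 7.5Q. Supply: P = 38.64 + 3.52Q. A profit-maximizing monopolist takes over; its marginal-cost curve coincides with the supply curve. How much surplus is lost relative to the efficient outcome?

120.93

Competitive equilibrium: 166.125 − 7.5Q = 38.64 + 3.52Q → Q* = 11.56851, P* = 79.36116.
Marginal revenue: MR = 166.125 − 15Q. Set MR = MC: 166.125 − 15Q = 38.64 + 3.52Q → Q_m = 6.88364.
Price P_m = 166.125 − 7.5·6.88364 = 114.4977; MC(Q_m) = 38.64 + 3.52·6.88364 = 62.87041.
Competitive Q* = 11.56851, so ΔQ = 4.68487; wedge = 114.4977 − 62.87041 = 51.62729.
Welfare loss = ½ × 4.68487 × 51.62729 = 120.93.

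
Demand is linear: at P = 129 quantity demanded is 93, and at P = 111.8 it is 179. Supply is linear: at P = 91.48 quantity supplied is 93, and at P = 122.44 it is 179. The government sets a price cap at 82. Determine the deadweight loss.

Demand slope = (111.8 − 129)/(179 − 93) = −0.2, so P = 147.6 − 0.2Q.
Supply slope = (122.44 − 91.48)/(179 − 93) = 0.36, so P = 58 + 0.36Q.
Competitive equilibrium: 147.6 − 0.2Q = 58 + 0.36Q → Q* = 160, P* = 115.6.
At the ceiling P = 82, quantity supplied = (82 − 58)/0.36 = 66.6667.
Willingness to pay at Q' = 66.6667: 147.6 − 0.2·66.6667 = 134.2667.
ΔQ = 160 − 66.6667 = 93.3333; wedge = 134.2667 − 82 = 52.2667.
Deadweight loss = ½ × 93.3333 × 52.2667 = 2439.11.

2439.11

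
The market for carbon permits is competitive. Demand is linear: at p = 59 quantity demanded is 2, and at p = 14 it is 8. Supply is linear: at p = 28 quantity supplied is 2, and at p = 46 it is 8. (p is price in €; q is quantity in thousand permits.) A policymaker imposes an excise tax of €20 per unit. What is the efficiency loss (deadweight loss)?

€19.05 thousand

Demand slope = (14 − 59)/(8 − 2) = −7.5, so p = 74 − 7.5q.
Supply slope = (46 − 28)/(8 − 2) = 3, so p = 22 + 3q.
Competitive equilibrium: 74 − 7.5q = 22 + 3q → q* = 4.9524, p* = 36.8571.
With the tax, the buyer price exceeds the seller price by 20: (74 − 7.5q) − (22 + 3q) = 20 → q' = 3.0476.
Δq = 4.9524 − 3.0476 = 1.9048; the wedge equals the tax, 20.
DWL = ½ × 1.9048 × 20 = €19.05 thousand.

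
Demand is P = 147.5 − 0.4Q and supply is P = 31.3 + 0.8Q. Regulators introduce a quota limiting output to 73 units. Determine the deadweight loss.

340.82

Competitive equilibrium: 147.5 − 0.4Q = 31.3 + 0.8Q → Q* = 96.8333, P* = 108.7667.
At Q = 73: demand price = 147.5 − 0.4·73 = 118.3; supply price = 31.3 + 0.8·73 = 89.7.
ΔQ = 96.8333 − 73 = 23.8333; wedge = 118.3 − 89.7 = 28.6.
Deadweight loss = ½ × 23.8333 × 28.6 = 340.82.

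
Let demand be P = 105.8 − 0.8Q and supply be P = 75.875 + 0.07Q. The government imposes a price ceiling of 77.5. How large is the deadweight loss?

54.39

Competitive equilibrium: 105.8 − 0.8Q = 75.875 + 0.07Q → Q* = 34.3966, P* = 78.2828.
At the ceiling P = 77.5, quantity supplied = (77.5 − 75.875)/0.07 = 23.2143.
Willingness to pay at Q' = 23.2143: 105.8 − 0.8·23.2143 = 87.2286.
ΔQ = 34.3966 − 23.2143 = 11.1823; wedge = 87.2286 − 77.5 = 9.7286.
The triangle = ½ × 11.1823 × 9.7286 = 54.39.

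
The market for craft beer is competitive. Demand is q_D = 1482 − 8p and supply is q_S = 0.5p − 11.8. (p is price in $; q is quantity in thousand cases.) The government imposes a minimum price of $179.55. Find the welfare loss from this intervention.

In inverse form: demand p = 185.25 − 0.125q, supply p = 23.6 + 2q.
Competitive equilibrium: 185.25 − 0.125q = 23.6 + 2q → q* = 76.0706, p* = 175.7412.
At the floor p = 179.55, quantity demanded = (185.25 − 179.55)/0.125 = 45.6.
Sellers' marginal cost at q' = 45.6: 23.6 + 2·45.6 = 114.8.
Δq = 76.0706 − 45.6 = 30.4706; wedge = 179.55 − 114.8 = 64.75.
Welfare loss = ½ × 30.4706 × 64.75 = $986.49 thousand.

$986.49 thousand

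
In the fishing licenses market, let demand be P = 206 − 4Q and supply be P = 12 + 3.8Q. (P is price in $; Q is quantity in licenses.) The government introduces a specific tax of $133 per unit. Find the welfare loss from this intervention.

$1133.91

Competitive equilibrium: 206 − 4Q = 12 + 3.8Q → Q* = 24.8718, P* = 106.5128.
With the tax, the buyer price exceeds the seller price by 133: (206 − 4Q) − (12 + 3.8Q) = 133 → Q' = 7.8205.
ΔQ = 24.8718 − 7.8205 = 17.0513; the wedge equals the tax, 133.
Welfare loss = ½ × 17.0513 × 133 = $1133.91.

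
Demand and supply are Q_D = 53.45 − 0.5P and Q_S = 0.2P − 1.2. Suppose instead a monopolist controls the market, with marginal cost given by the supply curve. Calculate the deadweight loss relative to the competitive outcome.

In inverse form: demand P = 106.9 − 2Q, supply P = 6 + 5Q.
Competitive equilibrium: 106.9 − 2Q = 6 + 5Q → Q* = 14.4143, P* = 78.0714.
Marginal revenue: MR = 106.9 − 4Q. Set MR = MC: 106.9 − 4Q = 6 + 5Q → Q_m = 11.2111.
Price P_m = 106.9 − 2·11.2111 = 84.4778; MC(Q_m) = 6 + 5·11.2111 = 62.0555.
Competitive Q* = 14.4143, so ΔQ = 3.2032; wedge = 84.4778 − 62.0555 = 22.4223.
Deadweight loss = ½ × 3.2032 × 22.4223 = 35.91.

35.91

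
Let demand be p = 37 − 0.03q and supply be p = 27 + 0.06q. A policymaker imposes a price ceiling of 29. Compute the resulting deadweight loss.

Competitive equilibrium: 37 − 0.03q = 27 + 0.06q → q* = 111.1111, p* = 33.6667.
At the ceiling p = 29, quantity supplied = (29 − 27)/0.06 = 33.3333.
Willingness to pay at q' = 33.3333: 37 − 0.03·33.3333 = 36.
Δq = 111.1111 − 33.3333 = 77.7778; wedge = 36 − 29 = 7.
Deadweight loss = ½ × 77.7778 × 7 = 272.22.

272.22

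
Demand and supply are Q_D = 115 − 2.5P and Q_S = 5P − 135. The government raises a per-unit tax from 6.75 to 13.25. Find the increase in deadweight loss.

108.33

In inverse form: demand P = 46 − 0.4Q, supply P = 27 + 0.2Q.
Competitive equilibrium: 46 − 0.4Q = 27 + 0.2Q → Q* = 31.6667, P* = 33.3333.
For a per-unit tax t: ΔQ = t/0.6, so DWL = ½·t·(t/0.6) = t²/1.2.
At t = 6.75: DWL = 37.969. At t = 13.25: DWL = 146.302.
Increase = 146.302 − 37.969 = 108.33.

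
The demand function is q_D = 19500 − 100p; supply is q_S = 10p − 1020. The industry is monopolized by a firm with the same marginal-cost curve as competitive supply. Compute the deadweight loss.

In inverse form: demand p = 195 − 0.01q, supply p = 102 + 0.1q.
Competitive equilibrium: 195 − 0.01q = 102 + 0.1q → q* = 845.4545, p* = 186.5455.
Marginal revenue: MR = 195 − 0.02q. Set MR = MC: 195 − 0.02q = 102 + 0.1q → q_m = 775.
Price p_m = 195 − 0.01·775 = 187.25; MC(q_m) = 102 + 0.1·775 = 179.5.
Competitive q* = 845.4545, so Δq = 70.4545; wedge = 187.25 − 179.5 = 7.75.
Welfare loss = ½ × 70.4545 × 7.75 = 273.01.

273.01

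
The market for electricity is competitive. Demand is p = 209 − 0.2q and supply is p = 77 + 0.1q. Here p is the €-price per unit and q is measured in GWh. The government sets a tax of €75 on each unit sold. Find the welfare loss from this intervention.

€9375

Competitive equilibrium: 209 − 0.2q = 77 + 0.1q → q* = 440, p* = 121.
With the tax, the buyer price exceeds the seller price by 75: (209 − 0.2q) − (77 + 0.1q) = 75 → q' = 190.
Δq = 440 − 190 = 250; the wedge equals the tax, 75.
Deadweight loss = ½ × 250 × 75 = €9375.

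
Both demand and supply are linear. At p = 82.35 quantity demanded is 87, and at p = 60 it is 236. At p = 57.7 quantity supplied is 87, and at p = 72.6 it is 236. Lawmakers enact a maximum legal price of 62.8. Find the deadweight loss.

283.22

Demand slope = (60 − 82.35)/(236 − 87) = −0.15, so p = 95.4 − 0.15q.
Supply slope = (72.6 − 57.7)/(236 − 87) = 0.1, so p = 49 + 0.1q.
Competitive equilibrium: 95.4 − 0.15q = 49 + 0.1q → q* = 185.6, p* = 67.56.
At the ceiling p = 62.8, quantity supplied = (62.8 − 49)/0.1 = 138.
Willingness to pay at q' = 138: 95.4 − 0.15·138 = 74.7.
Δq = 185.6 − 138 = 47.6; wedge = 74.7 − 62.8 = 11.9.
Welfare loss = ½ × 47.6 × 11.9 = 283.22.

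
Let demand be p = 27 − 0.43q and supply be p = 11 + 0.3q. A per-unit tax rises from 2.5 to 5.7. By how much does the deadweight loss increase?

Competitive equilibrium: 27 − 0.43q = 11 + 0.3q → q* = 21.9178, p* = 17.5753.
For a per-unit tax t: Δq = t/0.73, so DWL = ½·t·(t/0.73) = t²/1.46.
At t = 2.5: DWL = 4.281. At t = 5.7: DWL = 22.253.
Increase = 22.253 − 4.281 = 17.97.

17.97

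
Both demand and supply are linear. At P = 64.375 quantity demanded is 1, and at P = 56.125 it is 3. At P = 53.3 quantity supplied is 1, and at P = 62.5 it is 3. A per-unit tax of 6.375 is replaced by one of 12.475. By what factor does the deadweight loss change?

3.829

Demand slope = (56.125 − 64.375)/(3 − 1) = −4.125, so P = 68.5 − 4.125Q.
Supply slope = (62.5 − 53.3)/(3 − 1) = 4.6, so P = 48.7 + 4.6Q.
Competitive equilibrium: 68.5 − 4.125Q = 48.7 + 4.6Q → Q* = 2.2693, P* = 59.139.
For a per-unit tax t: ΔQ = t/8.725, so DWL = ½·t·(t/8.725) = t²/17.45.
At t = 6.375: DWL = 2.329. At t = 12.475: DWL = 8.918.
Ratio = (12.475/6.375)² = 3.829.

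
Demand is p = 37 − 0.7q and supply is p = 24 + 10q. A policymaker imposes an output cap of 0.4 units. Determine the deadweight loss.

3.55

Competitive equilibrium: 37 − 0.7q = 24 + 10q → q* = 1.215, p* = 36.1495.
At q = 0.4: demand price = 37 − 0.7·0.4 = 36.72; supply price = 24 + 10·0.4 = 28.
Δq = 1.215 − 0.4 = 0.815; wedge = 36.72 − 28 = 8.72.
Welfare loss = ½ × 0.815 × 8.72 = 3.55.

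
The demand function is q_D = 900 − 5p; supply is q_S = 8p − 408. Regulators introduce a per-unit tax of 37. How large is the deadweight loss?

In inverse form: demand p = 180 − 0.2q, supply p = 51 + 0.125q.
Competitive equilibrium: 180 − 0.2q = 51 + 0.125q → q* = 396.9231, p* = 100.6154.
With the tax, the buyer price exceeds the seller price by 37: (180 − 0.2q) − (51 + 0.125q) = 37 → q' = 283.0769.
Δq = 396.9231 − 283.0769 = 113.8462; the wedge equals the tax, 37.
Deadweight loss = ½ × 113.8462 × 37 = 2106.15.

2106.15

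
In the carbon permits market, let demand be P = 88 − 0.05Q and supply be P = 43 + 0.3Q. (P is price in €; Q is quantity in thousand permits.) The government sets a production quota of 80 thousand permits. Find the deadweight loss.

€412.86 thousand

Competitive equilibrium: 88 − 0.05Q = 43 + 0.3Q → Q* = 128.5714, P* = 81.5714.
At Q = 80: demand price = 88 − 0.05·80 = 84; supply price = 43 + 0.3·80 = 67.
ΔQ = 128.5714 − 80 = 48.5714; wedge = 84 − 67 = 17.
Welfare loss = ½ × 48.5714 × 17 = €412.86 thousand.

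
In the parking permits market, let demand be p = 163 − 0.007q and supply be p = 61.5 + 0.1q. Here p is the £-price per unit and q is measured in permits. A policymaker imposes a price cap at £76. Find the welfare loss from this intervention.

£34548.69

Competitive equilibrium: 163 − 0.007q = 61.5 + 0.1q → q* = 948.5981, p* = 156.3598.
At the ceiling p = 76, quantity supplied = (76 − 61.5)/0.1 = 145.
Willingness to pay at q' = 145: 163 − 0.007·145 = 161.985.
Δq = 948.5981 − 145 = 803.5981; wedge = 161.985 − 76 = 85.985.
Welfare loss = ½ × 803.5981 × 85.985 = £34548.69.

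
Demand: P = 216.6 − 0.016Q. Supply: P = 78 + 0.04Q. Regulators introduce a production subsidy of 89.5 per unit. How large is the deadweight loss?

Competitive equilibrium: 216.6 − 0.016Q = 78 + 0.04Q → Q* = 2475, P* = 177.
The subsidy lowers effective supply by 89.5: P = 0.04Q − 11.5.
New quantity: 216.6 − 0.016Q = 0.04Q − 11.5 → Q' = 4073.2143.
Overproduction ΔQ = 4073.2143 − 2475 = 1598.2143; wedge = subsidy = 89.5.
DWL = ½ × 1598.2143 × 89.5 = 71520.09.

71520.09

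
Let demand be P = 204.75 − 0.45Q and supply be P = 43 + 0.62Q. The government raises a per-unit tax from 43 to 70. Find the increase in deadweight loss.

1425.70

Competitive equilibrium: 204.75 − 0.45Q = 43 + 0.62Q → Q* = 151.1682, P* = 136.7243.
For a per-unit tax t: ΔQ = t/1.07, so DWL = ½·t·(t/1.07) = t²/2.14.
At t = 43: DWL = 864.019. At t = 70: DWL = 2289.72.
Increase = 2289.72 − 864.019 = 1425.70.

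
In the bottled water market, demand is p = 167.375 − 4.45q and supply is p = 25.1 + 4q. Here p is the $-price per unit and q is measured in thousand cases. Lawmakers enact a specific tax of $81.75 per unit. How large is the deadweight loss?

Competitive equilibrium: 167.375 − 4.45q = 25.1 + 4q → q* = 16.8373, p* = 92.4491.
With the tax, the buyer price exceeds the seller price by 81.75: (167.375 − 4.45q) − (25.1 + 4q) = 81.75 → q' = 7.1627.
Δq = 16.8373 − 7.1627 = 9.6746; the wedge equals the tax, 81.75.
Deadweight loss = ½ × 9.6746 × 81.75 = $395.45 thousand.

$395.45 thousand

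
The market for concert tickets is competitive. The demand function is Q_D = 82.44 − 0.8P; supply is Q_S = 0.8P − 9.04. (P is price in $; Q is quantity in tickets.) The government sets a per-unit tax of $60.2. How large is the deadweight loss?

$724.808

In inverse form: demand P = 103.05 − 1.25Q, supply P = 11.3 + 1.25Q.
Competitive equilibrium: 103.05 − 1.25Q = 11.3 + 1.25Q → Q* = 36.7, P* = 57.175.
With the tax, the buyer price exceeds the seller price by 60.2: (103.05 − 1.25Q) − (11.3 + 1.25Q) = 60.2 → Q' = 12.62.
ΔQ = 36.7 − 12.62 = 24.08; the wedge equals the tax, 60.2.
DWL = ½ × 24.08 × 60.2 = $724.808.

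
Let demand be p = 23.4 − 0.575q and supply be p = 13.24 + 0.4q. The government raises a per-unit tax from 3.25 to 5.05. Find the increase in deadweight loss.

7.66

Competitive equilibrium: 23.4 − 0.575q = 13.24 + 0.4q → q* = 10.4205, p* = 17.4082.
For a per-unit tax t: Δq = t/0.975, so DWL = ½·t·(t/0.975) = t²/1.95.
At t = 3.25: DWL = 5.417. At t = 5.05: DWL = 13.078.
Increase = 13.078 − 5.417 = 7.66.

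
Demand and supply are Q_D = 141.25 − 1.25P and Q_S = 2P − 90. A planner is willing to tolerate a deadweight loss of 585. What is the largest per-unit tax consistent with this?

In inverse form: demand P = 113 − 0.8Q, supply P = 45 + 0.5Q.
Competitive equilibrium: 113 − 0.8Q = 45 + 0.5Q → Q* = 52.3077, P* = 71.1538.
A tax t gives ΔQ = t/1.3 and wedge t, so DWL = t²/2.6.
t²/2.6 = 585 → t² = 1521 → t = 39.

39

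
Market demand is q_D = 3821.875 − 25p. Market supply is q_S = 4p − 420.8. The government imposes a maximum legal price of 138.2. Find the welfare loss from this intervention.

152.18

In inverse form: demand p = 152.875 − 0.04q, supply p = 105.2 + 0.25q.
Competitive equilibrium: 152.875 − 0.04q = 105.2 + 0.25q → q* = 164.3966, p* = 146.2991.
At the ceiling p = 138.2, quantity supplied = (138.2 − 105.2)/0.25 = 132.
Willingness to pay at q' = 132: 152.875 − 0.04·132 = 147.595.
Δq = 164.3966 − 132 = 32.3966; wedge = 147.595 − 138.2 = 9.395.
Deadweight loss = ½ × 32.3966 × 9.395 = 152.18.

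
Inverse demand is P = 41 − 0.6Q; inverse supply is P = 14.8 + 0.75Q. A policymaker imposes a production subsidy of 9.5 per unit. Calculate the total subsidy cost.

251.22

Competitive equilibrium: 41 − 0.6Q = 14.8 + 0.75Q → Q* = 19.4074, P* = 29.3556.
The subsidy lowers effective supply by 9.5: P = 5.3 + 0.75Q.
New quantity: 41 − 0.6Q = 5.3 + 0.75Q → Q' = 26.4444.
Total subsidy cost = 9.5 × 26.4444 = 251.22.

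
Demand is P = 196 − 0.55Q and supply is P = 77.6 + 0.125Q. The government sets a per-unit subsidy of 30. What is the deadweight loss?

666.67

Competitive equilibrium: 196 − 0.55Q = 77.6 + 0.125Q → Q* = 175.4074, P* = 99.5259.
The subsidy lowers effective supply by 30: P = 47.6 + 0.125Q.
New quantity: 196 − 0.55Q = 47.6 + 0.125Q → Q' = 219.8519.
Overproduction ΔQ = 219.8519 − 175.4074 = 44.4445; wedge = subsidy = 30.
Deadweight loss = ½ × 44.4445 × 30 = 666.67.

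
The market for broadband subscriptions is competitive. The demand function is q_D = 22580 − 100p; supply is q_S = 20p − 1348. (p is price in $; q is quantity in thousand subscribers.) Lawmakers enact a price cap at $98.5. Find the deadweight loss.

In inverse form: demand p = 225.8 − 0.01q, supply p = 67.4 + 0.05q.
Competitive equilibrium: 225.8 − 0.01q = 67.4 + 0.05q → q* = 2640, p* = 199.4.
At the ceiling p = 98.5, quantity supplied = (98.5 − 67.4)/0.05 = 622.
Willingness to pay at q' = 622: 225.8 − 0.01·622 = 219.58.
Δq = 2640 − 622 = 2018; wedge = 219.58 − 98.5 = 121.08.
Welfare loss = ½ × 2018 × 121.08 = $122169.72 thousand.

$122169.72 thousand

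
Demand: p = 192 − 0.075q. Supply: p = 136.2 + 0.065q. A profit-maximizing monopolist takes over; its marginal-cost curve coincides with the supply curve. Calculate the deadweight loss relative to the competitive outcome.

1353.18

Competitive equilibrium: 192 − 0.075q = 136.2 + 0.065q → q* = 398.5714, p* = 162.1071.
Marginal revenue: MR = 192 − 0.15q. Set MR = MC: 192 − 0.15q = 136.2 + 0.065q → q_m = 259.5349.
Price p_m = 192 − 0.075·259.5349 = 172.5349; MC(q_m) = 136.2 + 0.065·259.5349 = 153.0698.
Competitive q* = 398.5714, so Δq = 139.0365; wedge = 172.5349 − 153.0698 = 19.4651.
Welfare loss = ½ × 139.0365 × 19.4651 = 1353.18.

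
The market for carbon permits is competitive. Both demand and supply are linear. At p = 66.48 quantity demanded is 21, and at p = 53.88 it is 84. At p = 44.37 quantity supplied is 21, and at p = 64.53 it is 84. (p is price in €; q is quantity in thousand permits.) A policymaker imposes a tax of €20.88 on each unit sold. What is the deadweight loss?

€419.21 thousand

Demand slope = (53.88 − 66.48)/(84 − 21) = −0.2, so p = 70.68 − 0.2q.
Supply slope = (64.53 − 44.37)/(84 − 21) = 0.32, so p = 37.65 + 0.32q.
Competitive equilibrium: 70.68 − 0.2q = 37.65 + 0.32q → q* = 63.5192, p* = 57.9762.
With the tax, the buyer price exceeds the seller price by 20.88: (70.68 − 0.2q) − (37.65 + 0.32q) = 20.88 → q' = 23.3654.
Δq = 63.5192 − 23.3654 = 40.1538; the wedge equals the tax, 20.88.
The triangle = ½ × 40.1538 × 20.88 = €419.21 thousand.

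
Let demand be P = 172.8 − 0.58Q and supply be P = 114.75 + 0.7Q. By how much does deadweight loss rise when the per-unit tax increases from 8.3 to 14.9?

Competitive equilibrium: 172.8 − 0.58Q = 114.75 + 0.7Q → Q* = 45.3516, P* = 146.4961.
For a per-unit tax t: ΔQ = t/1.28, so DWL = ½·t·(t/1.28) = t²/2.56.
At t = 8.3: DWL = 26.91. At t = 14.9: DWL = 86.723.
Increase = 86.723 − 26.91 = 59.81.

59.81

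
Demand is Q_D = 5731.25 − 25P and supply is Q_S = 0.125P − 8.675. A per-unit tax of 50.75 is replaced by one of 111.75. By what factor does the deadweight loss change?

4.849

In inverse form: demand P = 229.25 − 0.04Q, supply P = 69.4 + 8Q.
Competitive equilibrium: 229.25 − 0.04Q = 69.4 + 8Q → Q* = 19.8818, P* = 228.4547.
For a per-unit tax t: ΔQ = t/8.04, so DWL = ½·t·(t/8.04) = t²/16.08.
At t = 50.75: DWL = 160.172. At t = 111.75: DWL = 776.621.
Ratio = (111.75/50.75)² = 4.849.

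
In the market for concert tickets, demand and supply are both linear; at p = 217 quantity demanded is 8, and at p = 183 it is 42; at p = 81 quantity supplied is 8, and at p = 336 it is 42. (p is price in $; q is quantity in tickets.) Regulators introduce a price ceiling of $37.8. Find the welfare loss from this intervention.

$2012.36

Demand slope = (183 − 217)/(42 − 8) = −1, so p = 225 − q.
Supply slope = (336 − 81)/(42 − 8) = 7.5, so p = 21 + 7.5q.
Competitive equilibrium: 225 − q = 21 + 7.5q → q* = 24, p* = 201.
At the ceiling p = 37.8, quantity supplied = (37.8 − 21)/7.5 = 2.24.
Willingness to pay at q' = 2.24: 225 − 1·2.24 = 222.76.
Δq = 24 − 2.24 = 21.76; wedge = 222.76 − 37.8 = 184.96.
Welfare loss = ½ × 21.76 × 184.96 = $2012.36.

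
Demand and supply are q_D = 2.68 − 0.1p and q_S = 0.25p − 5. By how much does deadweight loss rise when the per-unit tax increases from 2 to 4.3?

0.52

In inverse form: demand p = 26.8 − 10q, supply p = 20 + 4q.
Competitive equilibrium: 26.8 − 10q = 20 + 4q → q* = 0.4857, p* = 21.9429.
For a per-unit tax t: Δq = t/14, so DWL = ½·t·(t/14) = t²/28.
At t = 2: DWL = 0.143. At t = 4.3: DWL = 0.66.
Increase = 0.66 − 0.143 = 0.52.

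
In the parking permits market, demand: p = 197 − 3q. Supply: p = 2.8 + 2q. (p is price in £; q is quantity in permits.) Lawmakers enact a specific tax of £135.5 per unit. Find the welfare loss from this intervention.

£1836.025

Competitive equilibrium: 197 − 3q = 2.8 + 2q → q* = 38.84, p* = 80.48.
With the tax, the buyer price exceeds the seller price by 135.5: (197 − 3q) − (2.8 + 2q) = 135.5 → q' = 11.74.
Δq = 38.84 − 11.74 = 27.1; the wedge equals the tax, 135.5.
The triangle = ½ × 27.1 × 135.5 = £1836.025.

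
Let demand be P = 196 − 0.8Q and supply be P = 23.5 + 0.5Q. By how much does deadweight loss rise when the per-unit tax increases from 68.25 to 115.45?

3334.86

Competitive equilibrium: 196 − 0.8Q = 23.5 + 0.5Q → Q* = 132.6923, P* = 89.8462.
For a per-unit tax t: ΔQ = t/1.3, so DWL = ½·t·(t/1.3) = t²/2.6.
At t = 68.25: DWL = 1791.563. At t = 115.45: DWL = 5126.424.
Increase = 5126.424 − 1791.563 = 3334.86.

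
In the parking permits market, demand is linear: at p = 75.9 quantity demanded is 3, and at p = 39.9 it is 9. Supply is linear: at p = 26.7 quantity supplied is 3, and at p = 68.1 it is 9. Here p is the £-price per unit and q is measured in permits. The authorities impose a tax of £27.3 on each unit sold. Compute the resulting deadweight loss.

Demand slope = (39.9 − 75.9)/(9 − 3) = −6, so p = 93.9 − 6q.
Supply slope = (68.1 − 26.7)/(9 − 3) = 6.9, so p = 6 + 6.9q.
Competitive equilibrium: 93.9 − 6q = 6 + 6.9q → q* = 6.814, p* = 53.0163.
With the tax, the buyer price exceeds the seller price by 27.3: (93.9 − 6q) − (6 + 6.9q) = 27.3 → q' = 4.6977.
Δq = 6.814 − 4.6977 = 2.1163; the wedge equals the tax, 27.3.
Deadweight loss = ½ × 2.1163 × 27.3 = £28.89.

£28.89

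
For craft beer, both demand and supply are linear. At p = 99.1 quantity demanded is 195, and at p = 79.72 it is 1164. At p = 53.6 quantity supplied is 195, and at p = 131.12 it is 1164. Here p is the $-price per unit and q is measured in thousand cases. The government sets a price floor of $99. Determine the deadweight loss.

Demand slope = (79.72 − 99.1)/(1164 − 195) = −0.02, so p = 103 − 0.02q.
Supply slope = (131.12 − 53.6)/(1164 − 195) = 0.08, so p = 38 + 0.08q.
Competitive equilibrium: 103 − 0.02q = 38 + 0.08q → q* = 650, p* = 90.
At the floor p = 99, quantity demanded = (103 − 99)/0.02 = 200.
Sellers' marginal cost at q' = 200: 38 + 0.08·200 = 54.
Δq = 650 − 200 = 450; wedge = 99 − 54 = 45.
Deadweight loss = ½ × 450 × 45 = $10125 thousand.

$10125 thousand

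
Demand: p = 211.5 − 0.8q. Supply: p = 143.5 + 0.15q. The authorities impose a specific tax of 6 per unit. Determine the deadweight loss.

18.95

Competitive equilibrium: 211.5 − 0.8q = 143.5 + 0.15q → q* = 71.5789, p* = 154.2368.
With the tax, the buyer price exceeds the seller price by 6: (211.5 − 0.8q) − (143.5 + 0.15q) = 6 → q' = 65.2632.
Δq = 71.5789 − 65.2632 = 6.3157; the wedge equals the tax, 6.
Welfare loss = ½ × 6.3157 × 6 = 18.95.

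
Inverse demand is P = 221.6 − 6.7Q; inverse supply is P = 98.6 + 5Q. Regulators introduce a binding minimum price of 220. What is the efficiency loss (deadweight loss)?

Competitive equilibrium: 221.6 − 6.7Q = 98.6 + 5Q → Q* = 10.5128, P* = 151.1641.
At the floor P = 220, quantity demanded = (221.6 − 220)/6.7 = 0.2388.
Sellers' marginal cost at Q' = 0.2388: 98.6 + 5·0.2388 = 99.794.
ΔQ = 10.5128 − 0.2388 = 10.274; wedge = 220 − 99.794 = 120.206.
DWL = ½ × 10.274 × 120.206 = 617.50.

617.50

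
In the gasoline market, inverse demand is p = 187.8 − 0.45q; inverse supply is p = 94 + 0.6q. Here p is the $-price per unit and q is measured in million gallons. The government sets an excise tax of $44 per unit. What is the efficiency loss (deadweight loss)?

$921.90 million

Competitive equilibrium: 187.8 − 0.45q = 94 + 0.6q → q* = 89.3333, p* = 147.6.
With the tax, the buyer price exceeds the seller price by 44: (187.8 − 0.45q) − (94 + 0.6q) = 44 → q' = 47.4286.
Δq = 89.3333 − 47.4286 = 41.9047; the wedge equals the tax, 44.
The triangle = ½ × 41.9047 × 44 = $921.90 million.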